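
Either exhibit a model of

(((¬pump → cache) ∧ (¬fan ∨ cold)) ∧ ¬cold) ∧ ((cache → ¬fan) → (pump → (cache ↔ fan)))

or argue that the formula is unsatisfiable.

fan=F; pump=T; cache=F; cold=F

  ((¬pump → cache) ∧ (¬fan ∨ cold)) ∧ ¬cold = True
    (¬pump → cache) ∧ (¬fan ∨ cold) = True
      ¬pump → cache = True
        ¬pump = False
      ¬fan ∨ cold = True
        ¬fan = True
    ¬cold = True
  (cache → ¬fan) → (pump → (cache ↔ fan)) = True
    cache → ¬fan = True
      ¬fan = True
    pump → (cache ↔ fan) = True
      cache ↔ fan = True
Both conjuncts True, so the formula holds.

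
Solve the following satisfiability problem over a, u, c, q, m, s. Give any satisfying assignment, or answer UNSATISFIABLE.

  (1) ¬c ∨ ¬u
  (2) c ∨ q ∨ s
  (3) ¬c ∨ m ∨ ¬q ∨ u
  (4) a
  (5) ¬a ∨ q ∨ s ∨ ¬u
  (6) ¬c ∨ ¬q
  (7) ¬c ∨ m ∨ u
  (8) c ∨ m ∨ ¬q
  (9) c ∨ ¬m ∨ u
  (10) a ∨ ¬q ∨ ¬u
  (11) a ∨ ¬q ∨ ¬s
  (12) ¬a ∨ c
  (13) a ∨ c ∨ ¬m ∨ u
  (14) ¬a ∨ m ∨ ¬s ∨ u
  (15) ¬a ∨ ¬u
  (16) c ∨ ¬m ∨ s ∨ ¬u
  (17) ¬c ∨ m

Unit clause (a) forces a = True.
In (¬a ∨ c) only c is left, so c = True.
In (¬a ∨ ¬u) only ¬u is left, so u = False.
In (¬c ∨ m) only m is left, so m = True.
In (¬c ∨ ¬q) only ¬q is left, so q = False.
Set s = False.
All clauses satisfied.

a: True, u: False, c: True, q: False, m: True, s: False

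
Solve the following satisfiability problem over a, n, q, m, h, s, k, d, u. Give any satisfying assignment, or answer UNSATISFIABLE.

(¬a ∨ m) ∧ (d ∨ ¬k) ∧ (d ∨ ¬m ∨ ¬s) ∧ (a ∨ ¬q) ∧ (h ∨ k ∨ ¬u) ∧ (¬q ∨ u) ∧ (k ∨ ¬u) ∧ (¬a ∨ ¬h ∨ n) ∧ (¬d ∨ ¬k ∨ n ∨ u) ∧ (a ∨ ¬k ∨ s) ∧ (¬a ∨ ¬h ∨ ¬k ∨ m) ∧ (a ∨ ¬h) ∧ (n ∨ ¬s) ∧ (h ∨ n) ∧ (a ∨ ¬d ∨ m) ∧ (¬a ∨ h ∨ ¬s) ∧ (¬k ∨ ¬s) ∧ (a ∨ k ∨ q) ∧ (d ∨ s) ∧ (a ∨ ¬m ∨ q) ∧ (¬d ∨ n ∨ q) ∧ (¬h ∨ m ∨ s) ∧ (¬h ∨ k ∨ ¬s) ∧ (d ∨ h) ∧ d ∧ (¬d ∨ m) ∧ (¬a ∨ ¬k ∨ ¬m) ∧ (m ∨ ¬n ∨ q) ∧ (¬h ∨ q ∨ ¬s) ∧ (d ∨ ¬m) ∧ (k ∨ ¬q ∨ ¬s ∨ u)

Unit clause (d) forces d = True.
In (¬d ∨ m) only m is left, so m = True.
Set a = True.
  then (¬a ∨ ¬k ∨ ¬m) forces k = False.
  then (k ∨ ¬u) forces u = False.
  then (¬q ∨ u) forces q = False.
  then (¬d ∨ n ∨ q) forces n = True.
Set h = False.
  then (¬a ∨ h ∨ ¬s) forces s = False.
All clauses satisfied.

a=T; n=T; q=F; m=T; h=F; s=F; k=F; d=T; u=F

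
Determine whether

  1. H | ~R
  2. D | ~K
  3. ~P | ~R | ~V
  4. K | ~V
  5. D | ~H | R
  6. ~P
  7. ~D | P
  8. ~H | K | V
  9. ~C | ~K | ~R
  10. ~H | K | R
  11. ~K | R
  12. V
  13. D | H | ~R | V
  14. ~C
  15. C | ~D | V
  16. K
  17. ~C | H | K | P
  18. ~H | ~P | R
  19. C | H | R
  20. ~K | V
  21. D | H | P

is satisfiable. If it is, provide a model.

Unsatisfiable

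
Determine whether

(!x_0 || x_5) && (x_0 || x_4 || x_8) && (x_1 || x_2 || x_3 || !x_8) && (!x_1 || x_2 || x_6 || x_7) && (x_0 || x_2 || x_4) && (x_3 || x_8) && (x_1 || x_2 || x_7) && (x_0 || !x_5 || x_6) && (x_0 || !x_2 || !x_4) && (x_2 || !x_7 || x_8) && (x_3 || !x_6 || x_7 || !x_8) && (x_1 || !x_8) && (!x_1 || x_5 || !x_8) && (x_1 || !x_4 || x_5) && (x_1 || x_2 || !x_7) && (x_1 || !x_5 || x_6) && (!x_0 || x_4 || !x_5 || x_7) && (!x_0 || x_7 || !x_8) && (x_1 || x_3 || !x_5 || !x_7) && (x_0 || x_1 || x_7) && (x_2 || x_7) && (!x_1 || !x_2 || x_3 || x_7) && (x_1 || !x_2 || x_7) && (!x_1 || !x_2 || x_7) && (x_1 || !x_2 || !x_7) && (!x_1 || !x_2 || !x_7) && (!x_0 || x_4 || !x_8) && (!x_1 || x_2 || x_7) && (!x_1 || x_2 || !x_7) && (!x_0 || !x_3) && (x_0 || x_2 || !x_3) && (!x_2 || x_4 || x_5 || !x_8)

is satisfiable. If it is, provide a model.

Unsatisfiable — no assignment works.

Case x_7 = True:
  If x_1 = True:
    (!x_1 || !x_2 || !x_7) forces x_2 = False.
    clause (!x_1 || x_2 || !x_7) is falsified.
  If x_1 = False:
    (x_1 || !x_8) forces x_8 = False.
    (x_3 || x_8) forces x_3 = True.
    (x_2 || !x_7 || x_8) forces x_2 = True.
    clause (x_1 || !x_2 || !x_7) is falsified.
  Every sub-case reaches a contradiction.
Case x_7 = False:
  (x_2 || x_7) forces x_2 = True.
  (x_1 || !x_2 || x_7) forces x_1 = True.
  Clause (!x_1 || !x_2 || x_7) is falsified — contradiction.
Both cases fail, so the formula is unsatisfiable.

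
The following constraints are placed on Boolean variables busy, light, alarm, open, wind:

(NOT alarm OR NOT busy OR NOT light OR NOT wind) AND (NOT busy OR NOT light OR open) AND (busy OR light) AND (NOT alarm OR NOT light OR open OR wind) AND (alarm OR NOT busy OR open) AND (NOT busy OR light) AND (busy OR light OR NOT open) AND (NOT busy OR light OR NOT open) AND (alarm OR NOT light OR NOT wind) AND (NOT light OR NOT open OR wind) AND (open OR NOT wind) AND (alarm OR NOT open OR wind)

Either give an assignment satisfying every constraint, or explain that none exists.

busy = False; light = True; alarm = False; open = False; wind = False

Try busy = True:
  (NOT busy OR light) forces light = True.
  (NOT busy OR NOT light OR open) forces open = True.
  (NOT light OR NOT open OR wind) forces wind = True.
  (NOT alarm OR NOT busy OR NOT light OR NOT wind) forces alarm = False.
  clause (alarm OR NOT light OR NOT wind) is falsified — backtrack.
So busy = False.
  then (busy OR light) forces light = True.
Set alarm = False.
  then (alarm OR NOT light OR NOT wind) forces wind = False.
  then (NOT light OR NOT open OR wind) forces open = False.
All clauses satisfied.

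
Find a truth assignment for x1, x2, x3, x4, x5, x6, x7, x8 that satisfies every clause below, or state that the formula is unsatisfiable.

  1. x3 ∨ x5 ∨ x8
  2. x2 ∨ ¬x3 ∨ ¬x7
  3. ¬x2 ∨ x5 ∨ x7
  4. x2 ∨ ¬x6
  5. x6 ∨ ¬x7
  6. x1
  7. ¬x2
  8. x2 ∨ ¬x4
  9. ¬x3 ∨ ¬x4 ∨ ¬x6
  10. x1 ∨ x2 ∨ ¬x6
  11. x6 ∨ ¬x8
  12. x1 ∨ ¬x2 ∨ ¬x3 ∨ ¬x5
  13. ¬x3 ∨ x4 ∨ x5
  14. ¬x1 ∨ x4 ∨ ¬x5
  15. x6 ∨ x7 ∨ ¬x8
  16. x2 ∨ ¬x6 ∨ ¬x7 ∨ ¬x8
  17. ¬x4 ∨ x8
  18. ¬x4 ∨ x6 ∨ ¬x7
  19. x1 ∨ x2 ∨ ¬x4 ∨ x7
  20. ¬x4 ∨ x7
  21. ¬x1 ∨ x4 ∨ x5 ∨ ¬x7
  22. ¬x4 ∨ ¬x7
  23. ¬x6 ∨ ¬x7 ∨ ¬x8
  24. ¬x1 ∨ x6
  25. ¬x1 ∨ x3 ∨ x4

Unsatisfiable

Case x1 = True:
  (¬x2) forces x2 = False.
  (x2 ∨ ¬x6) forces x6 = False.
  Clause (¬x1 ∨ x6) is falsified — contradiction.
Case x1 = False:
  Clause (x1) is falsified — contradiction.
Both cases fail, so the formula is unsatisfiable.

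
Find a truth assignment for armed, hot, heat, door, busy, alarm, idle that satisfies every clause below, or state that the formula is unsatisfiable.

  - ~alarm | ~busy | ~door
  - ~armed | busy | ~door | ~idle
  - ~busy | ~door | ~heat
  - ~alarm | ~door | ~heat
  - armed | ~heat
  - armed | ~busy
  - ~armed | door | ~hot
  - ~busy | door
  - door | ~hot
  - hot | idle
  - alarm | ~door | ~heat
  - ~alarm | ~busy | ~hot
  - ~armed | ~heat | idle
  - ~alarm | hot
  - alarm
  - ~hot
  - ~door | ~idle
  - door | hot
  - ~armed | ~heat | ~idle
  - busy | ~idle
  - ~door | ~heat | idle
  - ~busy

Unsatisfiable — no assignment works.

Case alarm = True:
  (~alarm | hot) forces hot = True.
  Clause (~hot) is falsified — contradiction.
Case alarm = False:
  Clause (alarm) is falsified — contradiction.
Both cases fail, so the formula is unsatisfiable.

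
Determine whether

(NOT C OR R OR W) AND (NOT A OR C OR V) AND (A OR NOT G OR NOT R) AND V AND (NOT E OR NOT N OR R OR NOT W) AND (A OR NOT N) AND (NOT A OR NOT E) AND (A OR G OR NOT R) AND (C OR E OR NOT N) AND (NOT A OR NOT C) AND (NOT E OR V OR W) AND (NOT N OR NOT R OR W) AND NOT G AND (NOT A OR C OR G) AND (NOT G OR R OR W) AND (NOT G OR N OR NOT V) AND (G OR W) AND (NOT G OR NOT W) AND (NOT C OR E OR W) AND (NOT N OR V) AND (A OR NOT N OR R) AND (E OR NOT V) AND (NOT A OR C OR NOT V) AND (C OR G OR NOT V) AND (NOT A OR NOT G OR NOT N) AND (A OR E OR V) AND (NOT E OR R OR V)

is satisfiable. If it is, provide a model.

Unit clause (V) forces V = True.
Unit clause (NOT G) forces G = False.
In (G OR W) only W is left, so W = True.
In (E OR NOT V) only E is left, so E = True.
In (C OR G OR NOT V) only C is left, so C = True.
In (NOT A OR NOT E) only NOT A is left, so A = False.
In (A OR G OR NOT R) only NOT R is left, so R = False.
In (A OR NOT N OR R) only NOT N is left, so N = False.
All clauses satisfied.

E=T, N=F, W=T, C=T, G=F, A=F, V=T, R=F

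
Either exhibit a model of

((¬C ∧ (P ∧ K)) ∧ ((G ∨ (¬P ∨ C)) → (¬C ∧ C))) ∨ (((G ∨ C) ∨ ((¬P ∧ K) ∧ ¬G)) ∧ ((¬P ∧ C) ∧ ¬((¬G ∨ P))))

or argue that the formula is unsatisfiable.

C=F, P=T, K=T, G=F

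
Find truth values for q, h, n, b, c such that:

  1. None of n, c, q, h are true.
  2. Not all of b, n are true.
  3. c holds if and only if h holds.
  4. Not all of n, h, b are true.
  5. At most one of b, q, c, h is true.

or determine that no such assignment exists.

q = False, h = False, n = False, b = False, c = False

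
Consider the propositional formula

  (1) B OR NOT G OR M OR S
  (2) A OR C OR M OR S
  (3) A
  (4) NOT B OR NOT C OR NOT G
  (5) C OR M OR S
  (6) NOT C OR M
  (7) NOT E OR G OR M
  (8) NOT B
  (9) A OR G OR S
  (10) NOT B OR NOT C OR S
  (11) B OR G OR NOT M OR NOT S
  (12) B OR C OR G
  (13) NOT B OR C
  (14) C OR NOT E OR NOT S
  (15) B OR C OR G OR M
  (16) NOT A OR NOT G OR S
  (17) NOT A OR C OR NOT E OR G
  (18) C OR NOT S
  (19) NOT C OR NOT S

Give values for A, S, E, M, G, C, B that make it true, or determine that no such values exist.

A=T, S=F, E=F, M=T, G=F, C=T, B=F

Unit clause (A) forces A = True.
Unit clause (NOT B) forces B = False.
Set S = False.
  then (NOT A OR NOT G OR S) forces G = False.
  then (B OR C OR G) forces C = True.
  then (NOT C OR M) forces M = True.
Set E = False.
All clauses satisfied.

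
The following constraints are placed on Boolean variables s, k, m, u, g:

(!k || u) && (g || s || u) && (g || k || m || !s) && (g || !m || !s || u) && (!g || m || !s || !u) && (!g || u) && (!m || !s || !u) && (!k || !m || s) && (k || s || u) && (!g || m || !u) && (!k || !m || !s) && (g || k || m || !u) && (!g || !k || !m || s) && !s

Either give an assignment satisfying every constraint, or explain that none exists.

Unit clause (!s) forces s = False.
Set k = False.
  then (k || s || u) forces u = True.
Set m = True.
Set g = True.
All clauses satisfied.

s=F, k=F, m=T, u=T, g=T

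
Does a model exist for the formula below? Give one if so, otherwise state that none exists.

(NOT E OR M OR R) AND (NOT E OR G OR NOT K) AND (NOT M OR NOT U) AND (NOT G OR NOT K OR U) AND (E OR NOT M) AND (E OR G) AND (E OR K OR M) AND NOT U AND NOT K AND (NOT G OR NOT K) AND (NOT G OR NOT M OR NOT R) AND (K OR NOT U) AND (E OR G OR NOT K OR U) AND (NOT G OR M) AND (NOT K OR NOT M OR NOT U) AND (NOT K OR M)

Unit clause (NOT U) forces U = False.
Unit clause (NOT K) forces K = False.
Set M = True.
  then (E OR NOT M) forces E = True.
Set R = False.
Set G = True.
All clauses satisfied.

M: True, R: False, K: False, E: True, G: True, U: False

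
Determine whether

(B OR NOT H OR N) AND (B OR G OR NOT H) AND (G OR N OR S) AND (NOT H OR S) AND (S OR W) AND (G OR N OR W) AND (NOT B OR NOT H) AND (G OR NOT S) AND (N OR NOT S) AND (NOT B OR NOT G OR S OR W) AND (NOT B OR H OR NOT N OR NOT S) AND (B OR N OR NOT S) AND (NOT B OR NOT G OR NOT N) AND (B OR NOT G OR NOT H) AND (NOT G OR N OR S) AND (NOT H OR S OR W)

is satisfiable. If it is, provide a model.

N = True; G = True; H = False; S = True; B = False; W = False

Try N = False:
  (N OR NOT S) forces S = False.
  (G OR N OR S) forces G = True.
  clause (NOT G OR N OR S) is falsified — backtrack.
So N = True.
Set G = True.
  then (NOT B OR NOT G OR NOT N) forces B = False.
  then (B OR NOT G OR NOT H) forces H = False.
Set S = True.
Set W = False.
All clauses satisfied.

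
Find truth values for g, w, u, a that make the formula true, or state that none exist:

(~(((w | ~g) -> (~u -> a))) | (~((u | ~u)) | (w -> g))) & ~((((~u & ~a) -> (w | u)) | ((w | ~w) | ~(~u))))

Unsatisfiable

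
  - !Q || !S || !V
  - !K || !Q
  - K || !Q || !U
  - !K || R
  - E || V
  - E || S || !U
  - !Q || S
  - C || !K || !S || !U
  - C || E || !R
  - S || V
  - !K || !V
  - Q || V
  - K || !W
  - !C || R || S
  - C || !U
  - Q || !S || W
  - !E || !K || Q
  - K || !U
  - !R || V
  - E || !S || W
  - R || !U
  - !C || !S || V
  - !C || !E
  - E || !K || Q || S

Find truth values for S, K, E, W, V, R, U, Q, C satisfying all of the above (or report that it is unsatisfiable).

Set S = False.
  then (!Q || S) forces Q = False.
  then (S || V) forces V = True.
  then (!K || !V) forces K = False.
  then (K || !W) forces W = False.
  then (K || !U) forces U = False.
Set E = True.
  then (!C || !E) forces C = False.
Set R = False.
All clauses satisfied.

S = False, K = False, E = True, W = False, V = True, R = False, U = False, Q = False, C = False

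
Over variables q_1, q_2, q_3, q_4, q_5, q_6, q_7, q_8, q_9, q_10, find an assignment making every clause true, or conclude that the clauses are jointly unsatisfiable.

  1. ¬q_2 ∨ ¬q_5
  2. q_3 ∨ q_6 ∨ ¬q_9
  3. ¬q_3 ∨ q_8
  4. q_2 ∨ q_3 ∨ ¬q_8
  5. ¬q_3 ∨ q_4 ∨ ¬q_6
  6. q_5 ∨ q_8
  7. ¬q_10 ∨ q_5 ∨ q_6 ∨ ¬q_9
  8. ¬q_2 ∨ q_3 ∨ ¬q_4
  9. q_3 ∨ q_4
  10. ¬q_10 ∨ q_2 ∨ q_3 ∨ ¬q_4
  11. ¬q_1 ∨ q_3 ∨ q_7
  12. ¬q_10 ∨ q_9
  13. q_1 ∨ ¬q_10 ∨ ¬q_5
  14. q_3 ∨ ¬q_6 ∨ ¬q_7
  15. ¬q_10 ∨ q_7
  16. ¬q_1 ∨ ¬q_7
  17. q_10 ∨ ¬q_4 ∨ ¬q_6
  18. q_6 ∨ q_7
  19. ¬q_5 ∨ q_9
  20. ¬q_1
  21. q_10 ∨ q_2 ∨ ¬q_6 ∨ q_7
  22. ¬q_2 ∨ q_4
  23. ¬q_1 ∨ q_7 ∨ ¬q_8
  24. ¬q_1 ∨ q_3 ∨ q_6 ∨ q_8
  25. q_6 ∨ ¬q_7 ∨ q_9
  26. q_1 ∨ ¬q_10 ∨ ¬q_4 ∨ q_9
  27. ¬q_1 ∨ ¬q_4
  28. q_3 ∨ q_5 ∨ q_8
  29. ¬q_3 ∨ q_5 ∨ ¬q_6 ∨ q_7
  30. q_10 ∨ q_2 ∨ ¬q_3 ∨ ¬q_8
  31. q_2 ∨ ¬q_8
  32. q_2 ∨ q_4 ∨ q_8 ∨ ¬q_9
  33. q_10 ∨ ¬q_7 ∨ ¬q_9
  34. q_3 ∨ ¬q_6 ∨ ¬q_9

Unit clause (¬q_1) forces q_1 = False.
Set q_2 = True.
  then (¬q_2 ∨ ¬q_5) forces q_5 = False.
  then (q_5 ∨ q_8) forces q_8 = True.
  then (¬q_2 ∨ q_4) forces q_4 = True.
  then (¬q_2 ∨ q_3 ∨ ¬q_4) forces q_3 = True.
Set q_6 = True.
  then (q_10 ∨ ¬q_4 ∨ ¬q_6) forces q_10 = True.
  then (q_1 ∨ ¬q_10 ∨ ¬q_4 ∨ q_9) forces q_9 = True.
  then (¬q_3 ∨ q_5 ∨ ¬q_6 ∨ q_7) forces q_7 = True.
All clauses satisfied.

q_1 = False, q_2 = True, q_3 = True, q_4 = True, q_5 = False, q_6 = True, q_7 = True, q_8 = True, q_9 = True, q_10 = True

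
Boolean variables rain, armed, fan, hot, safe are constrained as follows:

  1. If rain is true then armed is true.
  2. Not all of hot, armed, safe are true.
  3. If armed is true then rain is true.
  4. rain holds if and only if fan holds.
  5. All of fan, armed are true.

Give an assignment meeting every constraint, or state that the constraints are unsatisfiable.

rain = True, armed = True, fan = True, hot = False, safe = True

  (1) rain=T ⇒ armed: T ✓
  (2) {hot, armed, safe}: 2/3 true — not all ✓
  (3) armed=T ⇒ rain: T ✓
  (4) rain=T, fan=T — same ✓
  (5) {fan, armed}: all 2 true ✓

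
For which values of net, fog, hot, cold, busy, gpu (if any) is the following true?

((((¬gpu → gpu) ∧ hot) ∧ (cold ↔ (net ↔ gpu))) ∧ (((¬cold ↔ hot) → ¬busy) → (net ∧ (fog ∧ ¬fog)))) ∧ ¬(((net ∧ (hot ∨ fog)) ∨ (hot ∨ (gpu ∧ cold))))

Unsatisfiable — no assignment works.

Case hot = True: the conjunct ¬(((net ∧ (hot ∨ fog)) ∨ (hot ∨ (gpu ∧ cold)))) becomes ¬((net ∨ True)) = False.
Case hot = False: the conjunct hot is False.
Both cases fail — unsatisfiable.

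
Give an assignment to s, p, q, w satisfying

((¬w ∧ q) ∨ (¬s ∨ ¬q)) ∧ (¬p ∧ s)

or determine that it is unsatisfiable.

s = True, p = False, q = False, w = False

  (¬w ∧ q) ∨ (¬s ∨ ¬q) = True
    ¬w ∧ q = False
      ¬w = True
    ¬s ∨ ¬q = True
      ¬s = False
      ¬q = True
  ¬p ∧ s = True
    ¬p = True
Both conjuncts True, so the formula holds.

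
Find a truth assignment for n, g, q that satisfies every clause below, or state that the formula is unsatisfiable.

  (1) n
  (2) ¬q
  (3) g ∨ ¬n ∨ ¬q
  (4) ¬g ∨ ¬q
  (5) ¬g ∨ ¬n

n = True, g = False, q = False

Unit clause (n) forces n = True.
Unit clause (¬q) forces q = False.
In (¬g ∨ ¬n) only ¬g is left, so g = False.
Check each clause:
  (n): n holds.
  (¬q): ¬q holds.
  (g ∨ ¬n ∨ ¬q): ¬q holds.
  (¬g ∨ ¬q): ¬g holds.
  (¬g ∨ ¬n): ¬g holds.
All clauses satisfied.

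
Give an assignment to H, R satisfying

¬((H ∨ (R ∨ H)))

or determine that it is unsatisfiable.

H=F; R=F

  ¬((H ∨ (R ∨ H))) = True
    H ∨ (R ∨ H) = False
      R ∨ H = False
The formula evaluates to True.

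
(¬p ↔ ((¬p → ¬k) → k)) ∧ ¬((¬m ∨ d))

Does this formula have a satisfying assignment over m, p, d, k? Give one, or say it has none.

m = True, p = True, d = False, k = False

  ¬p ↔ ((¬p → ¬k) → k) = True
    ¬p = False
    (¬p → ¬k) → k = False
      ¬p → ¬k = True
        ¬p = False
        ¬k = True
  ¬((¬m ∨ d)) = True
    ¬m ∨ d = False
      ¬m = False
Both conjuncts True, so the formula holds.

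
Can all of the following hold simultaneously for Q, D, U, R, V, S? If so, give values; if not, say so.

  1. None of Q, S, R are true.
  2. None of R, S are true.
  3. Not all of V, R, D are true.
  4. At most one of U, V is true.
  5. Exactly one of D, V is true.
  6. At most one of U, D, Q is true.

Q: False, D: True, U: False, R: False, V: False, S: False

  (1) {Q, S, R}: 0 true — none ✓
  (2) {R, S}: 0 true — none ✓
  (3) {V, R, D}: 1/3 true — not all ✓
  (4) {U, V}: 0 true — at most one ✓
  (5) {D, V}: 1 true — exactly one ✓
  (6) {U, D, Q}: 1 true — at most one ✓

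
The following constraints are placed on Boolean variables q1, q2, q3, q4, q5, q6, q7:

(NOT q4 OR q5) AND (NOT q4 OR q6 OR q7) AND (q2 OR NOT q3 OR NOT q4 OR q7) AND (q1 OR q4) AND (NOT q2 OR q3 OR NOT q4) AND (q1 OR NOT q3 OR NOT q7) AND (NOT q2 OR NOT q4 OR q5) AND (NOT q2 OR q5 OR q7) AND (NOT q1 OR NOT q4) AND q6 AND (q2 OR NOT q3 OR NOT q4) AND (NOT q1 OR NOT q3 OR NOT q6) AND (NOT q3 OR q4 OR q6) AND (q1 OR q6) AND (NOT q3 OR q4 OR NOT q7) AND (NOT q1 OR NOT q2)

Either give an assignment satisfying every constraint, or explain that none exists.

Unit clause (q6) forces q6 = True.
Set q1 = False.
  then (q1 OR q4) forces q4 = True.
  then (NOT q4 OR q5) forces q5 = True.
Set q2 = False.
  then (q2 OR NOT q3 OR NOT q4) forces q3 = False.
Set q7 = True.
All clauses satisfied.

q1 = False; q2 = False; q3 = False; q4 = True; q5 = True; q6 = True; q7 = True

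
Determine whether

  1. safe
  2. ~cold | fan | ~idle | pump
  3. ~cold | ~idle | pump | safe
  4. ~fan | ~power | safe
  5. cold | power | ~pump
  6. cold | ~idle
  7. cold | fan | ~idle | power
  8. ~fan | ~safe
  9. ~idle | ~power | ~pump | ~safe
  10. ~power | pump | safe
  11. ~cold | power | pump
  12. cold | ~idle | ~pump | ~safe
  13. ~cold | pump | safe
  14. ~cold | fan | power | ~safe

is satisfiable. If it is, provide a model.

power = True, fan = False, idle = False, pump = False, safe = True, cold = True

Unit clause (safe) forces safe = True.
In (~fan | ~safe) only ~fan is left, so fan = False.
Set power = True.
Try idle = True:
  (cold | ~idle) forces cold = True.
  (~cold | fan | ~idle | pump) forces pump = True.
  clause (~idle | ~power | ~pump | ~safe) is falsified — backtrack.
So idle = False.
Set pump = False.
Set cold = True.
All clauses satisfied.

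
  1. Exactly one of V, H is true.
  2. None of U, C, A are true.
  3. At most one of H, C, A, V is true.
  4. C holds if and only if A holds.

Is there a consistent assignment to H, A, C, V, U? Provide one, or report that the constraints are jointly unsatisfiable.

H=F; A=F; C=F; V=T; U=F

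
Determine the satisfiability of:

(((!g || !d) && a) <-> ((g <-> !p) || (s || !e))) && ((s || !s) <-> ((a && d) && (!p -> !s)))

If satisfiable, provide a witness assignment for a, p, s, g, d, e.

a=T, p=T, s=T, g=F, d=T, e=T

  ((!g || !d) && a) <-> ((g <-> !p) || (s || !e)) = True
    (!g || !d) && a = True
      !g || !d = True
        !g = True
        !d = False
    (g <-> !p) || (s || !e) = True
      g <-> !p = True
        !p = False
      s || !e = True
        !e = False
  (s || !s) <-> ((a && d) && (!p -> !s)) = True
    s || !s = True
      !s = False
    (a && d) && (!p -> !s) = True
      a && d = True
      !p -> !s = True
        !p = False
        !s = False
Both conjuncts True, so the formula holds.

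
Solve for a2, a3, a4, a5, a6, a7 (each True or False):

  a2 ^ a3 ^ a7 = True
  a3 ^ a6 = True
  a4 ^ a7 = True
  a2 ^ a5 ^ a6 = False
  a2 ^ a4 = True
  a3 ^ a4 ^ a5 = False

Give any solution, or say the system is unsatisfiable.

a2: True; a3: True; a4: False; a5: True; a6: False; a7: True

a2 ^ a3 ^ a7 = T ^ T ^ T = True ✓
a3 ^ a6 = T ^ F = True ✓
a4 ^ a7 = F ^ T = True ✓
a2 ^ a5 ^ a6 = T ^ T ^ F = False ✓
a2 ^ a4 = T ^ F = True ✓
a3 ^ a4 ^ a5 = T ^ F ^ T = False ✓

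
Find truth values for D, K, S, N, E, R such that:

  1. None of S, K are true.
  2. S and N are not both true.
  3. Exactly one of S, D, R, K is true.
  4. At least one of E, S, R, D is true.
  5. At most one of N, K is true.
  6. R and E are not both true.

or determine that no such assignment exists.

D = False; K = False; S = False; N = False; E = False; R = True

  (1) {S, K}: 0 true — none ✓
  (2) S=F, N=F — not both ✓
  (3) {S, D, R, K}: 1 true — exactly one ✓
  (4) {E, S, R, D}: 1 true — at least one ✓
  (5) {N, K}: 0 true — at most one ✓
  (6) R=T, E=F — not both ✓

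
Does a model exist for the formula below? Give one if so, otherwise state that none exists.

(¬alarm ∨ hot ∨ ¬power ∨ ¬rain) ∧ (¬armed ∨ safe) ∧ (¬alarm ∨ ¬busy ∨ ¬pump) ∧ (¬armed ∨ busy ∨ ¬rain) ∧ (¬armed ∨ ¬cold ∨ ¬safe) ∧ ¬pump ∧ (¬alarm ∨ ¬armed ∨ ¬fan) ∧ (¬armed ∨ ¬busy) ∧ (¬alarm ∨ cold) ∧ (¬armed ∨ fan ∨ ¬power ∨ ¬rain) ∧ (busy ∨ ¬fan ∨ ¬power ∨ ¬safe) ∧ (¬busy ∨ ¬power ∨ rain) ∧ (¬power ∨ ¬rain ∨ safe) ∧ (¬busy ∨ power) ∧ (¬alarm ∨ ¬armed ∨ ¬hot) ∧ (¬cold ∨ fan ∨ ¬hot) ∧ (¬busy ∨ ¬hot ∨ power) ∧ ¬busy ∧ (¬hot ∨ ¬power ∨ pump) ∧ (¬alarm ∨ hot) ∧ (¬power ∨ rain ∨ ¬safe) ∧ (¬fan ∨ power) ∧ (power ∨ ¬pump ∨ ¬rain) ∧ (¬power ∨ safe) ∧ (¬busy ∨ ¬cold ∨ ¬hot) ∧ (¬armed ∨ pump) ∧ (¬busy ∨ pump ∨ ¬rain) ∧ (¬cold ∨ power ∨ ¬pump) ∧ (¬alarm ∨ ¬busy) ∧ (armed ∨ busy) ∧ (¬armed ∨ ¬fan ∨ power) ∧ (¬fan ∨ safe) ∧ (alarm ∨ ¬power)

Case pump = True:
  Clause (¬pump) is falsified — contradiction.
Case pump = False:
  (¬busy) forces busy = False.
  (¬armed ∨ pump) forces armed = False.
  Clause (armed ∨ busy) is falsified — contradiction.
Both cases fail, so the formula is unsatisfiable.

UNSATISFIABLE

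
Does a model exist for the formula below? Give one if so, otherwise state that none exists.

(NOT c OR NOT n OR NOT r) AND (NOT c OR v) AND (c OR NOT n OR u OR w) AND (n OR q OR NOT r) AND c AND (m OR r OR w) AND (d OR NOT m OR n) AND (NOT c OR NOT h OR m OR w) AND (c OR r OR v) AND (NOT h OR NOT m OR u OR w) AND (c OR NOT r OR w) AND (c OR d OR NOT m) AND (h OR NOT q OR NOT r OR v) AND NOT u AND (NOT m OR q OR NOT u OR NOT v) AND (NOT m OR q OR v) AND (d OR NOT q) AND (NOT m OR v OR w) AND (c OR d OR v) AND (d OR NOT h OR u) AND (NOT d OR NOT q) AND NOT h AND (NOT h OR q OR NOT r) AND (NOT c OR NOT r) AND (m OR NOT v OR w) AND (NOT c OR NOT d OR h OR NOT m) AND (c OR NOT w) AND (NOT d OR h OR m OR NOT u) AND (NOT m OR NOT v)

Unit clause (c) forces c = True.
Unit clause (NOT u) forces u = False.
Unit clause (NOT h) forces h = False.
In (NOT c OR NOT r) only NOT r is left, so r = False.
In (NOT c OR v) only v is left, so v = True.
In (NOT m OR NOT v) only NOT m is left, so m = False.
In (m OR r OR w) only w is left, so w = True.
Try q = True:
  (d OR NOT q) forces d = True.
  clause (NOT d OR NOT q) is falsified — backtrack.
So q = False.
Set d = False.
Set n = True.
All clauses satisfied.

m = False, v = True, h = False, q = False, u = False, w = True, r = False, c = True, d = False, n = True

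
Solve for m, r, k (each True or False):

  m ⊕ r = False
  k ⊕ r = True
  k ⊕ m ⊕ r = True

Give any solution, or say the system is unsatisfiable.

m = False; r = False; k = True

m ⊕ r = F ⊕ F = False ✓
k ⊕ r = T ⊕ F = True ✓
k ⊕ m ⊕ r = T ⊕ F ⊕ F = True ✓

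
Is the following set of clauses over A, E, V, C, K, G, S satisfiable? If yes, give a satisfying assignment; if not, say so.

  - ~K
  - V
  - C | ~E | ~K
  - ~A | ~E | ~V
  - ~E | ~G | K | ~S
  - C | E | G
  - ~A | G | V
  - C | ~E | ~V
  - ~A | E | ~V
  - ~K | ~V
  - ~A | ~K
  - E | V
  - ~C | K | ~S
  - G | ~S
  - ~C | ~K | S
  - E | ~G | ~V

Unit clause (~K) forces K = False.
Unit clause (V) forces V = True.
Set A = False.
Set E = False.
  then (E | ~G | ~V) forces G = False.
  then (C | E | G) forces C = True.
  then (~C | K | ~S) forces S = False.
All clauses satisfied.

A: False, E: False, V: True, C: True, K: False, G: False, S: False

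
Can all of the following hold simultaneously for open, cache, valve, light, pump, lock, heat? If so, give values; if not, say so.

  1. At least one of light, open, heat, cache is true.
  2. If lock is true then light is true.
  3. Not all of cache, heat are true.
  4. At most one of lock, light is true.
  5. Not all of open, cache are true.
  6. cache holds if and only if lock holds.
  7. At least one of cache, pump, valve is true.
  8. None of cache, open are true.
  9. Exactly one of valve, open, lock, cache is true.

open = False; cache = False; valve = True; light = False; pump = True; lock = False; heat = True

  (1) {light, open, heat, cache}: 1 true — at least one ✓
  (2) lock=F ⇒ light: vacuous ✓
  (3) {cache, heat}: 1/2 true — not all ✓
  (4) {lock, light}: 0 true — at most one ✓
  (5) {open, cache}: 0/2 true — not all ✓
  (6) cache=F, lock=F — same ✓
  (7) {cache, pump, valve}: 2 true — at least one ✓
  (8) {cache, open}: 0 true — none ✓
  (9) {valve, open, lock, cache}: 1 true — exactly one ✓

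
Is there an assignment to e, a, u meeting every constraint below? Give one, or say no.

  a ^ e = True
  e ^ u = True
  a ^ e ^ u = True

e = True, a = False, u = False

a ^ e = F ^ T = True ✓
e ^ u = T ^ F = True ✓
a ^ e ^ u = F ^ T ^ F = True ✓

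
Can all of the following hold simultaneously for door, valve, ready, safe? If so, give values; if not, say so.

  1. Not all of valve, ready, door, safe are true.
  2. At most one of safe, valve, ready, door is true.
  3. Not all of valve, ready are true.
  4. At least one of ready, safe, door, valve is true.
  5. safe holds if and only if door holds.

door=F; valve=F; ready=T; safe=F

  (1) {valve, ready, door, safe}: 1/4 true — not all ✓
  (2) {safe, valve, ready, door}: 1 true — at most one ✓
  (3) {valve, ready}: 1/2 true — not all ✓
  (4) {ready, safe, door, valve}: 1 true — at least one ✓
  (5) safe=F, door=F — same ✓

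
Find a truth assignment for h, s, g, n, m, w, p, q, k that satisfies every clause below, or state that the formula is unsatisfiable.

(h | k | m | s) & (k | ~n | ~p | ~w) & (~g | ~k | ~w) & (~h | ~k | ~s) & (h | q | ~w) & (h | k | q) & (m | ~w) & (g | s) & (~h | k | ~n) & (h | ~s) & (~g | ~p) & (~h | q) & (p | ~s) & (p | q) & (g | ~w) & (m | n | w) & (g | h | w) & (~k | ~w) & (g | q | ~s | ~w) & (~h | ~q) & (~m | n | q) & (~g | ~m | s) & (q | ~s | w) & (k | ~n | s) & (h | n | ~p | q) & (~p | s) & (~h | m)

h = False; s = False; g = True; n = True; m = False; w = False; p = False; q = True; k = True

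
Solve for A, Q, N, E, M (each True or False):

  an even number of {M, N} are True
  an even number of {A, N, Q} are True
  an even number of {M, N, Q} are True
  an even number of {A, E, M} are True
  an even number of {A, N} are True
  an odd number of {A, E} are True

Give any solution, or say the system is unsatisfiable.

A=T, Q=F, N=T, E=F, M=T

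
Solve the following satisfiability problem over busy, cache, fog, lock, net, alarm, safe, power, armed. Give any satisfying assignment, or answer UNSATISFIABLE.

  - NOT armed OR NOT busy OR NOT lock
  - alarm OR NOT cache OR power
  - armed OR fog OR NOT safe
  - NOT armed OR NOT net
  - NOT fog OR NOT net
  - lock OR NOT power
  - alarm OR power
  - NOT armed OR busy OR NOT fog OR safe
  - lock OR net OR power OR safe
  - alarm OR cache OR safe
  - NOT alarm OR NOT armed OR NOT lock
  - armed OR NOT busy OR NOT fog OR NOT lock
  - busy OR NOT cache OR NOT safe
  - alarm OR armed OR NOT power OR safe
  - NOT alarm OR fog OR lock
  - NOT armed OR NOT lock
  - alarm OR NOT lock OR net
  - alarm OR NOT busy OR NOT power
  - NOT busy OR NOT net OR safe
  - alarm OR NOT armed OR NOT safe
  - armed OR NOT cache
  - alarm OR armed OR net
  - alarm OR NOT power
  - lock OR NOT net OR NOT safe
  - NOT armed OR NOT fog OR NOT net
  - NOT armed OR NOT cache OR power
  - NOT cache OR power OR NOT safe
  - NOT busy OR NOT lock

Set busy = False.
Set cache = False.
Set fog = True.
  then (NOT fog OR NOT net) forces net = False.
Set lock = True.
  then (NOT armed OR NOT lock) forces armed = False.
  then (alarm OR NOT lock OR net) forces alarm = True.
Set safe = True.
Set power = False.
All clauses satisfied.

busy = False, cache = False, fog = True, lock = True, net = False, alarm = True, safe = True, power = False, armed = False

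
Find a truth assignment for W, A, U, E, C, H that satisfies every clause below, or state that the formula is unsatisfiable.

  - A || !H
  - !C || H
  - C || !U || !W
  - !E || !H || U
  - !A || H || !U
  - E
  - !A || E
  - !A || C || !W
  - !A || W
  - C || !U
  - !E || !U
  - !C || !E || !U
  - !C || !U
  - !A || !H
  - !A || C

W = True, A = False, U = False, E = True, C = False, H = False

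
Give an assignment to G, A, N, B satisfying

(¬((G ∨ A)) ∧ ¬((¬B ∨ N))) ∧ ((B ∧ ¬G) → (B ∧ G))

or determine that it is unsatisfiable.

Case G = True: the conjunct ¬((G ∨ A)) becomes ¬((True ∨ A)) = False.
Case G = False: the formula simplifies to (¬A ∧ ¬((¬B ∨ N))) ∧ ¬B.
  B = True: the conjunct ¬B is False.
  B = False: the conjunct ¬((¬B ∨ N)) becomes ¬((True ∨ N)) = False.
Both cases fail — unsatisfiable.

Unsatisfiable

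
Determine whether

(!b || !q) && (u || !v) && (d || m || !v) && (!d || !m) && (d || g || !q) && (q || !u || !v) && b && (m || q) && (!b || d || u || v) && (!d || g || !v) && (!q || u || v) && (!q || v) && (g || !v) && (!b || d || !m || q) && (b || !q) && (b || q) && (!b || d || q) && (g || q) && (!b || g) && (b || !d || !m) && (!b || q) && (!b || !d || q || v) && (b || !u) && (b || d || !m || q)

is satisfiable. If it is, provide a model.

UNSATISFIABLE

Case b = True:
  (!b || !q) forces q = False.
  Clause (!b || q) is falsified — contradiction.
Case b = False:
  Clause (b) is falsified — contradiction.
Both cases fail, so the formula is unsatisfiable.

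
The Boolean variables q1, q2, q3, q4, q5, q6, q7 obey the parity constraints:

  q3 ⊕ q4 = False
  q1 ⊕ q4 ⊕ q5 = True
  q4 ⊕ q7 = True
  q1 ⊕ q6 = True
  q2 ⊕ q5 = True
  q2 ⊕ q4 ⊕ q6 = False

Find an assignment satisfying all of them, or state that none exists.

Adding constraints 2, 4, 5, 6 mod 2: every variable appears an even number of times on the left, so the left side is 0.
But the right sides sum to 1 (mod 2). 0 ≠ 1 — the system is inconsistent.

Unsatisfiable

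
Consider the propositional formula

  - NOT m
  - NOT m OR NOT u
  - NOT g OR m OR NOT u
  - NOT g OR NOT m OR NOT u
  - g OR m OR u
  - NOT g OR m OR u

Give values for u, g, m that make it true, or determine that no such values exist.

u: True; g: False; m: False

Unit clause (NOT m) forces m = False.
Try u = False:
  (g OR m OR u) forces g = True.
  clause (NOT g OR m OR u) is falsified — backtrack.
So u = True.
  then (NOT g OR m OR NOT u) forces g = False.
All clauses satisfied.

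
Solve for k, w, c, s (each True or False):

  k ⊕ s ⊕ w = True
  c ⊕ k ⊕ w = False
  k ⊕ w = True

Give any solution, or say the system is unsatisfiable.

k = False; w = True; c = True; s = False

k ⊕ s ⊕ w = F ⊕ F ⊕ T = True ✓
c ⊕ k ⊕ w = T ⊕ F ⊕ T = False ✓
k ⊕ w = F ⊕ T = True ✓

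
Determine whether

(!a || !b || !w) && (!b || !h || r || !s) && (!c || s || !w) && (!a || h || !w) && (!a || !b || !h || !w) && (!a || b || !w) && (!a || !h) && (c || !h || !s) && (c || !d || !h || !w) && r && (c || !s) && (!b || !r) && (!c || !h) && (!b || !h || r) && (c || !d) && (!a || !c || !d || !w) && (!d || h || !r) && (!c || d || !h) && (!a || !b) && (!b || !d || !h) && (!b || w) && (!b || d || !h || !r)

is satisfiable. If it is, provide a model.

Unit clause (r) forces r = True.
In (!b || !r) only !b is left, so b = False.
Set s = False.
Set c = False.
  then (c || !d) forces d = False.
Set a = True.
  then (!a || b || !w) forces w = False.
  then (!a || !h) forces h = False.
All clauses satisfied.

s=F, c=F, a=T, w=F, r=T, d=F, h=F, b=F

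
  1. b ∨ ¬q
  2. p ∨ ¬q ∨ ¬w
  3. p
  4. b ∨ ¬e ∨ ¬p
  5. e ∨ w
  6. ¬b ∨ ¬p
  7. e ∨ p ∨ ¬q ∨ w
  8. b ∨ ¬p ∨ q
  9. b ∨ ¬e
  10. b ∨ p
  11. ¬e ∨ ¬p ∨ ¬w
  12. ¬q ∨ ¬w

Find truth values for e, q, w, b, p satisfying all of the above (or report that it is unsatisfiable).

Case p = True:
  (¬b ∨ ¬p) forces b = False.
  (b ∨ ¬q) forces q = False.
  Clause (b ∨ ¬p ∨ q) is falsified — contradiction.
Case p = False:
  Clause (p) is falsified — contradiction.
Both cases fail, so the formula is unsatisfiable.

No satisfying assignment exists.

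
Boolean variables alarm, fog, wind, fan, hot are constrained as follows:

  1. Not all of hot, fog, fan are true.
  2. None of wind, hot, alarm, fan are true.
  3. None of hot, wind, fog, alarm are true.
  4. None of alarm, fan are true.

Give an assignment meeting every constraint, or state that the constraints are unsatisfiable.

alarm=F; fog=F; wind=F; fan=F; hot=F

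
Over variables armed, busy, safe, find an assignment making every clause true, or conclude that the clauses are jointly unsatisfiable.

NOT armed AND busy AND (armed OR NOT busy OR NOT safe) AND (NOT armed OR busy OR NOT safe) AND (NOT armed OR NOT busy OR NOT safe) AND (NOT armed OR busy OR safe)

armed = False, busy = True, safe = False

Unit clause (NOT armed) forces armed = False.
Unit clause (busy) forces busy = True.
In (armed OR NOT busy OR NOT safe) only NOT safe is left, so safe = False.
Check each clause:
  (NOT armed): NOT armed holds.
  (busy): busy holds.
  (armed OR NOT busy OR NOT safe): NOT safe holds.
  (NOT armed OR busy OR NOT safe): NOT armed holds.
  (NOT armed OR NOT busy OR NOT safe): NOT armed holds.
  (NOT armed OR busy OR safe): NOT armed holds.
All clauses satisfied.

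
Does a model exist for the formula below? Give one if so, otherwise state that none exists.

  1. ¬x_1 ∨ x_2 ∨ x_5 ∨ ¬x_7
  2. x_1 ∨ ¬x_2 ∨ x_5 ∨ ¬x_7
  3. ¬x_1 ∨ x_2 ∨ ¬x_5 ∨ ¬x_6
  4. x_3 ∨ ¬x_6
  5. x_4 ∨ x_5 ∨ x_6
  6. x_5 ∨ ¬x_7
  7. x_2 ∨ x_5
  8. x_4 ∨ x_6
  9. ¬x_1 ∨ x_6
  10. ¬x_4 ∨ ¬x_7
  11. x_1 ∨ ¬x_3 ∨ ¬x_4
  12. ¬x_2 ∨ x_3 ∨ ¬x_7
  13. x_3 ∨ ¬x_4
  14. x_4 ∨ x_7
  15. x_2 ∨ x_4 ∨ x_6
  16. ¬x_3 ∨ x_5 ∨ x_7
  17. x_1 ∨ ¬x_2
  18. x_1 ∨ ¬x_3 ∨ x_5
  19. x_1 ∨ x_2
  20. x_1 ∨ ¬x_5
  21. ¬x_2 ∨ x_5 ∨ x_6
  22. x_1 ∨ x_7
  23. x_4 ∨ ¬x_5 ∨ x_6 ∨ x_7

Set x_1 = True.
  then (¬x_1 ∨ x_6) forces x_6 = True.
  then (x_3 ∨ ¬x_6) forces x_3 = True.
Try x_2 = False:
  (¬x_1 ∨ x_2 ∨ ¬x_5 ∨ ¬x_6) forces x_5 = False.
  clause (x_2 ∨ x_5) is falsified — backtrack.
So x_2 = True.
Set x_4 = True.
  then (¬x_4 ∨ ¬x_7) forces x_7 = False.
  then (¬x_3 ∨ x_5 ∨ x_7) forces x_5 = True.
All clauses satisfied.

x_1 = True, x_2 = True, x_3 = True, x_4 = True, x_5 = True, x_6 = True, x_7 = False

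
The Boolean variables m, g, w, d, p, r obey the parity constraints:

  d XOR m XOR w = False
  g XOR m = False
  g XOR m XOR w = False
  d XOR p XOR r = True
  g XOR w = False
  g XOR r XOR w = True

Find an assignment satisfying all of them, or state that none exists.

m: False, g: False, w: False, d: False, p: False, r: True

d XOR m XOR w = F XOR F XOR F = False ✓
g XOR m = F XOR F = False ✓
g XOR m XOR w = F XOR F XOR F = False ✓
d XOR p XOR r = F XOR F XOR T = True ✓
g XOR w = F XOR F = False ✓
g XOR r XOR w = F XOR T XOR F = True ✓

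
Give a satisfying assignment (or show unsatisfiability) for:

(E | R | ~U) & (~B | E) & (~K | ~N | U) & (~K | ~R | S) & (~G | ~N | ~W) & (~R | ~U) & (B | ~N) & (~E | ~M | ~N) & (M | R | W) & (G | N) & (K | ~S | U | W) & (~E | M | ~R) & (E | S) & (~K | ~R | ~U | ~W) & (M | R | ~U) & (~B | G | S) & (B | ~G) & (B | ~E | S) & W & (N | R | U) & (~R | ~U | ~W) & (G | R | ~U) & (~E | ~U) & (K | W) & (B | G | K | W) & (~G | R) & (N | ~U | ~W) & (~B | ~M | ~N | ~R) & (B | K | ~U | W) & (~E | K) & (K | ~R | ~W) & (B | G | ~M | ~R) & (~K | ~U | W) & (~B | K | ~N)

R = True, N = False, B = True, S = True, G = True, K = True, W = True, U = False, E = True, M = True

Unit clause (W) forces W = True.
Set R = True.
  then (~R | ~U) forces U = False.
  then (K | ~R | ~W) forces K = True.
  then (~K | ~N | U) forces N = False.
  then (~K | ~R | S) forces S = True.
  then (G | N) forces G = True.
  then (B | ~G) forces B = True.
  then (~B | E) forces E = True.
  then (~E | M | ~R) forces M = True.
All clauses satisfied.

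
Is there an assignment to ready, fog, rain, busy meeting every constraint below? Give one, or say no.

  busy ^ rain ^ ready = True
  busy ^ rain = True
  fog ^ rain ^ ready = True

ready = False; fog = False; rain = True; busy = False

busy ^ rain ^ ready = F ^ T ^ F = True ✓
busy ^ rain = F ^ T = True ✓
fog ^ rain ^ ready = F ^ T ^ F = True ✓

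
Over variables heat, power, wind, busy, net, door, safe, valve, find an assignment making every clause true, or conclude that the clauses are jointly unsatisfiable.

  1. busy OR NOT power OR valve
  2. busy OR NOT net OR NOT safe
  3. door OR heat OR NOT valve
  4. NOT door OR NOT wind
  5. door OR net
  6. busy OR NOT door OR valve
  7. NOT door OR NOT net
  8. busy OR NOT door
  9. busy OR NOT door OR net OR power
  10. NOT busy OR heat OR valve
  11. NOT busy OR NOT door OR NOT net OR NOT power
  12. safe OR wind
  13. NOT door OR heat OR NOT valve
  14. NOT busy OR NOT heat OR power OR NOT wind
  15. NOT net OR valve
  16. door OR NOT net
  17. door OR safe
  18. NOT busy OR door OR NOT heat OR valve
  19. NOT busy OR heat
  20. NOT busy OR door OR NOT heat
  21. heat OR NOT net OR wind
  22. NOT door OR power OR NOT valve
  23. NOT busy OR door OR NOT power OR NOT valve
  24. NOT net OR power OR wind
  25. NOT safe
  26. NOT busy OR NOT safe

Case safe = True:
  Clause (NOT safe) is falsified — contradiction.
Case safe = False:
  (safe OR wind) forces wind = True.
  (NOT door OR NOT wind) forces door = False.
  Clause (door OR safe) is falsified — contradiction.
Both cases fail, so the formula is unsatisfiable.

Unsatisfiable — no assignment works.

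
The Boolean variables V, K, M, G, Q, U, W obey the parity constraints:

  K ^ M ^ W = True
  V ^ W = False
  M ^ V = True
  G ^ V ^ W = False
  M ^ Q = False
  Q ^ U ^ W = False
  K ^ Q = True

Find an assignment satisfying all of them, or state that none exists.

V=F; K=F; M=T; G=F; Q=T; U=T; W=F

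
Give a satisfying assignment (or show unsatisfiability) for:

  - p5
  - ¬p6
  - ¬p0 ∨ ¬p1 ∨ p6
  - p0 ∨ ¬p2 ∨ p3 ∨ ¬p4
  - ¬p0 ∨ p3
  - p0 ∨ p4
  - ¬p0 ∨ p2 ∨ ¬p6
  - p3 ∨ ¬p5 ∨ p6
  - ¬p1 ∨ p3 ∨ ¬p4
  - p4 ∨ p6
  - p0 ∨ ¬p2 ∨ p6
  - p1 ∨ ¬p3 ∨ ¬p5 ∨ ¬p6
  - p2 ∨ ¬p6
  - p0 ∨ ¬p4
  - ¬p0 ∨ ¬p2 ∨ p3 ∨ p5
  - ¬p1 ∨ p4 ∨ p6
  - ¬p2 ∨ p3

p0 = True, p1 = False, p2 = False, p3 = True, p4 = True, p5 = True, p6 = False

Unit clause (p5) forces p5 = True.
Unit clause (¬p6) forces p6 = False.
In (p3 ∨ ¬p5 ∨ p6) only p3 is left, so p3 = True.
In (p4 ∨ p6) only p4 is left, so p4 = True.
In (p0 ∨ ¬p4) only p0 is left, so p0 = True.
In (¬p0 ∨ ¬p1 ∨ p6) only ¬p1 is left, so p1 = False.
Set p2 = False.
All clauses satisfied.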